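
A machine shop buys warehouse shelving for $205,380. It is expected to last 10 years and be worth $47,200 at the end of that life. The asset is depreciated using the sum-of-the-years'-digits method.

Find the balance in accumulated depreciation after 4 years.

$97,784

Depreciable base = $205,380 − $47,200 = $158,180.
Sum of the years' digits = 10+9+8+7+6+5+4+3+2+1 = 55.
Year 1: $158,180 × 10/55 = $28,760. Book value $176,620.
Year 2: $158,180 × 9/55 = $25,884. Book value $150,736.
Year 3: $158,180 × 8/55 = $23,008. Book value $127,728.
Year 4: $158,180 × 7/55 = $20,132. Book value $107,596.
Accumulated through year 4 = $205,380 − $107,596 = $97,784.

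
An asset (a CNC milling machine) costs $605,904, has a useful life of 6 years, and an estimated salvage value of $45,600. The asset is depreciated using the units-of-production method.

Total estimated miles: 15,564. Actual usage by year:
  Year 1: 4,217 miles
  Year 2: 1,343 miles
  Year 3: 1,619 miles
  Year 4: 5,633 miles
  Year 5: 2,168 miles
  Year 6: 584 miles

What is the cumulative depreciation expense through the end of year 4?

$461,232

Depreciable base = $605,904 − $45,600 = $560,304.
Rate = $560,304 / 15,564 miles = $36 per mile.
Year 1: 4,217 × $36 = $151,812. Book value $454,092.
Year 2: 1,343 × $36 = $48,348. Book value $405,744.
Year 3: 1,619 × $36 = $58,284. Book value $347,460.
Year 4: 5,633 × $36 = $202,788. Book value $144,672.
Accumulated through year 4 = $605,904 − $144,672 = $461,232.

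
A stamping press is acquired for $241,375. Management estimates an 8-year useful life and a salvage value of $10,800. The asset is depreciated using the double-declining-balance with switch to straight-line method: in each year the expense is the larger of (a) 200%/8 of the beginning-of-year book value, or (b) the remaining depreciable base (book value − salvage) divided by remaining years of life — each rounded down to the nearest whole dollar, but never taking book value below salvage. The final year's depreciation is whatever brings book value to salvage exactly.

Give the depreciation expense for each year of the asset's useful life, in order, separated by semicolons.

Depreciable base = $241,375 − $10,800 = $230,575.
Year 1: DB = ⌊$241,375 × 200%/8⌋ = $60,343; SL = ⌊$230,575/8⌋ = $28,821 → take DB $60,343. Book value $181,032.
Year 2: DB = ⌊$181,032 × 200%/8⌋ = $45,258; SL = ⌊$170,232/7⌋ = $24,318 → take DB $45,258. Book value $135,774.
Year 3: DB = ⌊$135,774 × 200%/8⌋ = $33,943; SL = ⌊$124,974/6⌋ = $20,829 → take DB $33,943. Book value $101,831.
Year 4: DB = ⌊$101,831 × 200%/8⌋ = $25,457; SL = ⌊$91,031/5⌋ = $18,206 → take DB $25,457. Book value $76,374.
Year 5: DB = ⌊$76,374 × 200%/8⌋ = $19,093; SL = ⌊$65,574/4⌋ = $16,393 → take DB $19,093. Book value $57,281.
Year 6: DB = ⌊$57,281 × 200%/8⌋ = $14,320; SL = ⌊$46,481/3⌋ = $15,493 → take SL $15,493. Book value $41,788.
Year 7: DB = ⌊$41,788 × 200%/8⌋ = $10,447; SL = ⌊$30,988/2⌋ = $15,494 → take SL $15,494. Book value $26,294.
Year 8 (final): $26,294 − $10,800 = $15,494. Book value $10,800.

$60,343; $45,258; $33,943; $25,457; $19,093; $15,493; $15,494; $15,494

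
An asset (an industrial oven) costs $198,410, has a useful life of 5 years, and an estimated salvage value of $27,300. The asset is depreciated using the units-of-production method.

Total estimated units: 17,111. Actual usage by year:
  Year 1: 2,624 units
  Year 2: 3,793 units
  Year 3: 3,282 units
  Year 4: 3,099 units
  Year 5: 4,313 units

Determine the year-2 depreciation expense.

Depreciable base = $198,410 − $27,300 = $171,110.
Rate = $171,110 / 17,111 units = $10 per unit.
Year 1: 2,624 × $10 = $26,240. Book value $172,170.
Year 2: 3,793 × $10 = $37,930. Book value $134,240.

$37,930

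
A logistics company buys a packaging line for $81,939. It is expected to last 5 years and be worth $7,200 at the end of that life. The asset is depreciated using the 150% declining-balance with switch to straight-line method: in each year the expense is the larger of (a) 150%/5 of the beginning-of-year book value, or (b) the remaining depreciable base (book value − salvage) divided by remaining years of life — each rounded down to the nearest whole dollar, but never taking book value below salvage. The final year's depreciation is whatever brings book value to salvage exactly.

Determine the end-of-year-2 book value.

$40,151

Depreciable base = $81,939 − $7,200 = $74,739.
Year 1: DB = ⌊$81,939 × 150%/5⌋ = $24,581; SL = ⌊$74,739/5⌋ = $14,947 → take DB $24,581. Book value $57,358.
Year 2: DB = ⌊$57,358 × 150%/5⌋ = $17,207; SL = ⌊$50,158/4⌋ = $12,539 → take DB $17,207. Book value $40,151.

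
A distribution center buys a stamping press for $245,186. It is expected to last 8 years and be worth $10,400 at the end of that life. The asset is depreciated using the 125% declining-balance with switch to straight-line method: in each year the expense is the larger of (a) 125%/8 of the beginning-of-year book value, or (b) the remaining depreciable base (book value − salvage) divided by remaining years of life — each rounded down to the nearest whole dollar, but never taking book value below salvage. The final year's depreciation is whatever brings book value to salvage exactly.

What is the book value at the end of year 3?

$147,194

Depreciable base = $245,186 − $10,400 = $234,786.
Year 1: DB = ⌊$245,186 × 125%/8⌋ = $38,310; SL = ⌊$234,786/8⌋ = $29,348 → take DB $38,310. Book value $206,876.
Year 2: DB = ⌊$206,876 × 125%/8⌋ = $32,324; SL = ⌊$196,476/7⌋ = $28,068 → take DB $32,324. Book value $174,552.
Year 3: DB = ⌊$174,552 × 125%/8⌋ = $27,273; SL = ⌊$164,152/6⌋ = $27,358 → take SL $27,358. Book value $147,194.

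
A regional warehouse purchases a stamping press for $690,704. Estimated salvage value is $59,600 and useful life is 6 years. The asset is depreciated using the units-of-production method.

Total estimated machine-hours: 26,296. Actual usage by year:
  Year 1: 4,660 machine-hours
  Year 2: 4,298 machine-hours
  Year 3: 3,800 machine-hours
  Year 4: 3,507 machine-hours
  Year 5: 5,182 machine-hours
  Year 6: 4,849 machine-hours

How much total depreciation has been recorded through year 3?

$306,192

Depreciable base = $690,704 − $59,600 = $631,104.
Rate = $631,104 / 26,296 machine-hours = $24 per machine-hour.
Year 1: 4,660 × $24 = $111,840. Book value $578,864.
Year 2: 4,298 × $24 = $103,152. Book value $475,712.
Year 3: 3,800 × $24 = $91,200. Book value $384,512.
Accumulated through year 3 = $690,704 − $384,512 = $306,192.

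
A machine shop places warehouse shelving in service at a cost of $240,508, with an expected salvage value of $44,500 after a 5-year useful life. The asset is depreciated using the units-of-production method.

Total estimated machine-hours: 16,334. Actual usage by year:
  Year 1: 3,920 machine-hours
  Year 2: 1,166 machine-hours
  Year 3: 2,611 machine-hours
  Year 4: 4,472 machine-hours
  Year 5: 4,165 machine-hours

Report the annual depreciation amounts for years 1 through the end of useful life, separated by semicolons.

Depreciable base = $240,508 − $44,500 = $196,008.
Rate = $196,008 / 16,334 machine-hours = $12 per machine-hour.
Year 1: 3,920 × $12 = $47,040. Book value $193,468.
Year 2: 1,166 × $12 = $13,992. Book value $179,476.
Year 3: 2,611 × $12 = $31,332. Book value $148,144.
Year 4: 4,472 × $12 = $53,664. Book value $94,480.
Year 5: 4,165 × $12 = $49,980. Book value $44,500.

$47,040; $13,992; $31,332; $53,664; $49,980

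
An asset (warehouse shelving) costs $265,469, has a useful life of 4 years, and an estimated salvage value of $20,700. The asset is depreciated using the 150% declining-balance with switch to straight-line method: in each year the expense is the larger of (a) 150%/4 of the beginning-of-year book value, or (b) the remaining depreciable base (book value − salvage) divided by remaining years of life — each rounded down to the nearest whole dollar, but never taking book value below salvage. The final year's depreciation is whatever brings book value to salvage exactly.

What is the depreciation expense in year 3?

$41,500

Depreciable base = $265,469 − $20,700 = $244,769.
Year 1: DB = ⌊$265,469 × 150%/4⌋ = $99,550; SL = ⌊$244,769/4⌋ = $61,192 → take DB $99,550. Book value $165,919.
Year 2: DB = ⌊$165,919 × 150%/4⌋ = $62,219; SL = ⌊$145,219/3⌋ = $48,406 → take DB $62,219. Book value $103,700.
Year 3: DB = ⌊$103,700 × 150%/4⌋ = $38,887; SL = ⌊$83,000/2⌋ = $41,500 → take SL $41,500. Book value $62,200.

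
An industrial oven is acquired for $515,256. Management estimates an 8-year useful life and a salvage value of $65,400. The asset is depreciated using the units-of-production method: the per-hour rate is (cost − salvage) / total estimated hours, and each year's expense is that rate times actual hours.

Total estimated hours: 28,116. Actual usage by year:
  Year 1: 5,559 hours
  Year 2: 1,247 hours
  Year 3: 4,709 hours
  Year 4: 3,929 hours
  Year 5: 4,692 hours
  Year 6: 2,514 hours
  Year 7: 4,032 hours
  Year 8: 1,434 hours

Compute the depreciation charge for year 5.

Depreciable base = $515,256 − $65,400 = $449,856.
Rate = $449,856 / 28,116 hours = $16 per hour.
Year 1: 5,559 × $16 = $88,944. Book value $426,312.
Year 2: 1,247 × $16 = $19,952. Book value $406,360.
Year 3: 4,709 × $16 = $75,344. Book value $331,016.
Year 4: 3,929 × $16 = $62,864. Book value $268,152.
Year 5: 4,692 × $16 = $75,072. Book value $193,080.

$75,072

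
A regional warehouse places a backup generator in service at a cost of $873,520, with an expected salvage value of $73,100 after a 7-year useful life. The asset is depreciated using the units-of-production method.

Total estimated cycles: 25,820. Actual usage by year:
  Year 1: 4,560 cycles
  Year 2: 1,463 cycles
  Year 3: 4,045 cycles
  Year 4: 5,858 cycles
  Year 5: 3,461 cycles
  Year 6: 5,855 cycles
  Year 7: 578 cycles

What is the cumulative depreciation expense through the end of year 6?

Depreciable base = $873,520 − $73,100 = $800,420.
Rate = $800,420 / 25,820 cycles = $31 per cycle.
Year 1: 4,560 × $31 = $141,360. Book value $732,160.
Year 2: 1,463 × $31 = $45,353. Book value $686,807.
Year 3: 4,045 × $31 = $125,395. Book value $561,412.
Year 4: 5,858 × $31 = $181,598. Book value $379,814.
Year 5: 3,461 × $31 = $107,291. Book value $272,523.
Year 6: 5,855 × $31 = $181,505. Book value $91,018.
Accumulated through year 6 = $873,520 − $91,018 = $782,502.

$782,502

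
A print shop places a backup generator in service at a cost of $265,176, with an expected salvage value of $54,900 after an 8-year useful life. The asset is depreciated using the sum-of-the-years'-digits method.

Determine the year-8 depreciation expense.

Depreciable base = $265,176 − $54,900 = $210,276.
Sum of the years' digits = 8+7+6+5+4+3+2+1 = 36.
Year 1: $210,276 × 8/36 = $46,728. Book value $218,448.
Year 2: $210,276 × 7/36 = $40,887. Book value $177,561.
Year 3: $210,276 × 6/36 = $35,046. Book value $142,515.
Year 4: $210,276 × 5/36 = $29,205. Book value $113,310.
Year 5: $210,276 × 4/36 = $23,364. Book value $89,946.
Year 6: $210,276 × 3/36 = $17,523. Book value $72,423.
Year 7: $210,276 × 2/36 = $11,682. Book value $60,741.
Year 8: $210,276 × 1/36 = $5,841. Book value $54,900.

$5,841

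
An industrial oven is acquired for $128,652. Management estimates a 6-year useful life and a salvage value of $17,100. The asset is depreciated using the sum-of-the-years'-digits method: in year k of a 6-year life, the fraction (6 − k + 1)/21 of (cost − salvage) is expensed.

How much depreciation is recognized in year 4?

$15,936

Depreciable base = $128,652 − $17,100 = $111,552.
Sum of the years' digits = 6+5+4+3+2+1 = 21.
Year 1: $111,552 × 6/21 = $31,872. Book value $96,780.
Year 2: $111,552 × 5/21 = $26,560. Book value $70,220.
Year 3: $111,552 × 4/21 = $21,248. Book value $48,972.
Year 4: $111,552 × 3/21 = $15,936. Book value $33,036.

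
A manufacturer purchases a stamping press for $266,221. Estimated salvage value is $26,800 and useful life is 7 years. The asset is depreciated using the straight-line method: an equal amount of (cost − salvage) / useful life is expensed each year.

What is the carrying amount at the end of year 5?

$95,206

Depreciable base = $266,221 − $26,800 = $239,421.
Annual expense = $239,421 / 7 = $34,203.
End of year 1: book value $232,018.
End of year 2: book value $197,815.
End of year 3: book value $163,612.
End of year 4: book value $129,409.
End of year 5: book value $95,206.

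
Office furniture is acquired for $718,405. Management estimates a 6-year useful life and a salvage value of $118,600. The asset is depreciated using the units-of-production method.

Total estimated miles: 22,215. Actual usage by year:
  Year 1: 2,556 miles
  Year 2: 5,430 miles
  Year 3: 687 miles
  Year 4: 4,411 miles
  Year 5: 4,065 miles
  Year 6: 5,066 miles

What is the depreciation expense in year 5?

Depreciable base = $718,405 − $118,600 = $599,805.
Rate = $599,805 / 22,215 miles = $27 per mile.
Year 1: 2,556 × $27 = $69,012. Book value $649,393.
Year 2: 5,430 × $27 = $146,610. Book value $502,783.
Year 3: 687 × $27 = $18,549. Book value $484,234.
Year 4: 4,411 × $27 = $119,097. Book value $365,137.
Year 5: 4,065 × $27 = $109,755. Book value $255,382.

$109,755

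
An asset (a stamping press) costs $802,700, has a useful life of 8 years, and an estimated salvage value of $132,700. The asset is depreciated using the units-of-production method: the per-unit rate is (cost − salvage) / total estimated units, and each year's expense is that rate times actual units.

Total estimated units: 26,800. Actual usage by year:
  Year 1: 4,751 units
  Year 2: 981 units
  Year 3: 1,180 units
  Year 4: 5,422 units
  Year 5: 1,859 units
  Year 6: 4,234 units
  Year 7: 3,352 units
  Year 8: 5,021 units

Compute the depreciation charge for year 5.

$46,475

Depreciable base = $802,700 − $132,700 = $670,000.
Rate = $670,000 / 26,800 units = $25 per unit.
Year 1: 4,751 × $25 = $118,775. Book value $683,925.
Year 2: 981 × $25 = $24,525. Book value $659,400.
Year 3: 1,180 × $25 = $29,500. Book value $629,900.
Year 4: 5,422 × $25 = $135,550. Book value $494,350.
Year 5: 1,859 × $25 = $46,475. Book value $447,875.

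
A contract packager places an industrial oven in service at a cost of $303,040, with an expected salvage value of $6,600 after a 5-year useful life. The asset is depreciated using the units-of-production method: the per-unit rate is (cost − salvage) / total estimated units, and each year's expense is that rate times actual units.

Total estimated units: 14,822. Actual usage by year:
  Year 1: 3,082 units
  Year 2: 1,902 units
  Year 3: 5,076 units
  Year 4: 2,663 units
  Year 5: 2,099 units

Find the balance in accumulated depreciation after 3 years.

Depreciable base = $303,040 − $6,600 = $296,440.
Rate = $296,440 / 14,822 units = $20 per unit.
Year 1: 3,082 × $20 = $61,640. Book value $241,400.
Year 2: 1,902 × $20 = $38,040. Book value $203,360.
Year 3: 5,076 × $20 = $101,520. Book value $101,840.
Accumulated through year 3 = $303,040 − $101,840 = $201,200.

$201,200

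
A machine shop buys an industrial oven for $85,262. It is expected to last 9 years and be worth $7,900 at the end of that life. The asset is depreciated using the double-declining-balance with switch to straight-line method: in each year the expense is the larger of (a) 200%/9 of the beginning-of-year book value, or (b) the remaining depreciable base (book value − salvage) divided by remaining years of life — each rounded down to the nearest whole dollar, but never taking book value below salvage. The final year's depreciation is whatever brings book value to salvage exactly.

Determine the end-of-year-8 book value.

$11,291

Depreciable base = $85,262 − $7,900 = $77,362.
Year 1: DB = ⌊$85,262 × 200%/9⌋ = $18,947; SL = ⌊$77,362/9⌋ = $8,595 → take DB $18,947. Book value $66,315.
Year 2: DB = ⌊$66,315 × 200%/9⌋ = $14,736; SL = ⌊$58,415/8⌋ = $7,301 → take DB $14,736. Book value $51,579.
Year 3: DB = ⌊$51,579 × 200%/9⌋ = $11,462; SL = ⌊$43,679/7⌋ = $6,239 → take DB $11,462. Book value $40,117.
Year 4: DB = ⌊$40,117 × 200%/9⌋ = $8,914; SL = ⌊$32,217/6⌋ = $5,369 → take DB $8,914. Book value $31,203.
Year 5: DB = ⌊$31,203 × 200%/9⌋ = $6,934; SL = ⌊$23,303/5⌋ = $4,660 → take DB $6,934. Book value $24,269.
Year 6: DB = ⌊$24,269 × 200%/9⌋ = $5,393; SL = ⌊$16,369/4⌋ = $4,092 → take DB $5,393. Book value $18,876.
Year 7: DB = ⌊$18,876 × 200%/9⌋ = $4,194; SL = ⌊$10,976/3⌋ = $3,658 → take DB $4,194. Book value $14,682.
Year 8: DB = ⌊$14,682 × 200%/9⌋ = $3,262; SL = ⌊$6,782/2⌋ = $3,391 → take SL $3,391. Book value $11,291.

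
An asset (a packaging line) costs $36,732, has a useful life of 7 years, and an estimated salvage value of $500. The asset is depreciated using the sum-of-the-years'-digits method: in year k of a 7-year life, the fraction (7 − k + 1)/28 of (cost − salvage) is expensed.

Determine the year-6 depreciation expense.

Depreciable base = $36,732 − $500 = $36,232.
Sum of the years' digits = 7+6+5+4+3+2+1 = 28.
Year 1: $36,232 × 7/28 = $9,058. Book value $27,674.
Year 2: $36,232 × 6/28 = $7,764. Book value $19,910.
Year 3: $36,232 × 5/28 = $6,470. Book value $13,440.
Year 4: $36,232 × 4/28 = $5,176. Book value $8,264.
Year 5: $36,232 × 3/28 = $3,882. Book value $4,382.
Year 6: $36,232 × 2/28 = $2,588. Book value $1,794.

$2,588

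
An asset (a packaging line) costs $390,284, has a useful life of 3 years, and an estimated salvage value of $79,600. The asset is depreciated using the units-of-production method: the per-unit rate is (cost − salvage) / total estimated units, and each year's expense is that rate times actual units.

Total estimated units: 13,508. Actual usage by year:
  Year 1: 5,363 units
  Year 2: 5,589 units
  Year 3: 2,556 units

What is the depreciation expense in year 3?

Depreciable base = $390,284 − $79,600 = $310,684.
Rate = $310,684 / 13,508 units = $23 per unit.
Year 1: 5,363 × $23 = $123,349. Book value $266,935.
Year 2: 5,589 × $23 = $128,547. Book value $138,388.
Year 3: 2,556 × $23 = $58,788. Book value $79,600.

$58,788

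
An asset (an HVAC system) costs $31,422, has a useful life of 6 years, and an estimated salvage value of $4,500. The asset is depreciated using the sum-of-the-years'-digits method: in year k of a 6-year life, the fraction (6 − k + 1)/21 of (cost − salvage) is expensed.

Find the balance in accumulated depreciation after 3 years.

$19,230

Depreciable base = $31,422 − $4,500 = $26,922.
Sum of the years' digits = 6+5+4+3+2+1 = 21.
Year 1: $26,922 × 6/21 = $7,692. Book value $23,730.
Year 2: $26,922 × 5/21 = $6,410. Book value $17,320.
Year 3: $26,922 × 4/21 = $5,128. Book value $12,192.
Accumulated through year 3 = $31,422 − $12,192 = $19,230.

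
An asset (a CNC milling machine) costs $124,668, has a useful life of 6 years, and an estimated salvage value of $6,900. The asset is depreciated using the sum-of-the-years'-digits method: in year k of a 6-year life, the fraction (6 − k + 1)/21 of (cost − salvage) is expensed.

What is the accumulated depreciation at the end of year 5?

Depreciable base = $124,668 − $6,900 = $117,768.
Sum of the years' digits = 6+5+4+3+2+1 = 21.
Year 1: $117,768 × 6/21 = $33,648. Book value $91,020.
Year 2: $117,768 × 5/21 = $28,040. Book value $62,980.
Year 3: $117,768 × 4/21 = $22,432. Book value $40,548.
Year 4: $117,768 × 3/21 = $16,824. Book value $23,724.
Year 5: $117,768 × 2/21 = $11,216. Book value $12,508.
Accumulated through year 5 = $124,668 − $12,508 = $112,160.

$112,160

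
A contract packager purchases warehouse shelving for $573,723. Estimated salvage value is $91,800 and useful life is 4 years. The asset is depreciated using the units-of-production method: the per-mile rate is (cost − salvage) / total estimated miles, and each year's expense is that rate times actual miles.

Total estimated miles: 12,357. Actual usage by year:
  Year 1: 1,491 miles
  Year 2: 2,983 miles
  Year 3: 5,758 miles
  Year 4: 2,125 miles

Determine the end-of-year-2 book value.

$399,237

Depreciable base = $573,723 − $91,800 = $481,923.
Rate = $481,923 / 12,357 miles = $39 per mile.
Year 1: 1,491 × $39 = $58,149. Book value $515,574.
Year 2: 2,983 × $39 = $116,337. Book value $399,237.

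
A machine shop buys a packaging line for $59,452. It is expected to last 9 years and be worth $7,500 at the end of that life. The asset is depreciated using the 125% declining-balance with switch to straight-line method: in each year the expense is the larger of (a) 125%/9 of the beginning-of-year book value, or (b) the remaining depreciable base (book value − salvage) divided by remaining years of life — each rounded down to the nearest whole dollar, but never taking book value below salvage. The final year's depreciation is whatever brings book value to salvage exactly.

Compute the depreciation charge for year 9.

Depreciable base = $59,452 − $7,500 = $51,952.
Year 1: DB = ⌊$59,452 × 125%/9⌋ = $8,257; SL = ⌊$51,952/9⌋ = $5,772 → take DB $8,257. Book value $51,195.
Year 2: DB = ⌊$51,195 × 125%/9⌋ = $7,110; SL = ⌊$43,695/8⌋ = $5,461 → take DB $7,110. Book value $44,085.
Year 3: DB = ⌊$44,085 × 125%/9⌋ = $6,122; SL = ⌊$36,585/7⌋ = $5,226 → take DB $6,122. Book value $37,963.
Year 4: DB = ⌊$37,963 × 125%/9⌋ = $5,272; SL = ⌊$30,463/6⌋ = $5,077 → take DB $5,272. Book value $32,691.
Year 5: DB = ⌊$32,691 × 125%/9⌋ = $4,540; SL = ⌊$25,191/5⌋ = $5,038 → take SL $5,038. Book value $27,653.
Year 6: DB = ⌊$27,653 × 125%/9⌋ = $3,840; SL = ⌊$20,153/4⌋ = $5,038 → take SL $5,038. Book value $22,615.
Year 7: DB = ⌊$22,615 × 125%/9⌋ = $3,140; SL = ⌊$15,115/3⌋ = $5,038 → take SL $5,038. Book value $17,577.
Year 8: DB = ⌊$17,577 × 125%/9⌋ = $2,441; SL = ⌊$10,077/2⌋ = $5,038 → take SL $5,038. Book value $12,539.
Year 9 (final): $12,539 − $7,500 = $5,039. Book value $7,500.

$5,039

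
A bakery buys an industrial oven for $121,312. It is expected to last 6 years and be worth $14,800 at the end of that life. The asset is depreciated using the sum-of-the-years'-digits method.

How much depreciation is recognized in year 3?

$20,288

Depreciable base = $121,312 − $14,800 = $106,512.
Sum of the years' digits = 6+5+4+3+2+1 = 21.
Year 1: $106,512 × 6/21 = $30,432. Book value $90,880.
Year 2: $106,512 × 5/21 = $25,360. Book value $65,520.
Year 3: $106,512 × 4/21 = $20,288. Book value $45,232.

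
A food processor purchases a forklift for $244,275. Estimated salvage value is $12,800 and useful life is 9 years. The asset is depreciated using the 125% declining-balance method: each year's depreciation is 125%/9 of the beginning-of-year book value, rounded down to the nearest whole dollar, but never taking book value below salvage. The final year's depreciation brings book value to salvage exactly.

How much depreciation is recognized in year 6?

$16,063

Depreciable base = $244,275 − $12,800 = $231,475.
Year 1: ⌊$244,275 × 125%/9⌋ = $33,927. Book value $210,348.
Year 2: ⌊$210,348 × 125%/9⌋ = $29,215. Book value $181,133.
Year 3: ⌊$181,133 × 125%/9⌋ = $25,157. Book value $155,976.
Year 4: ⌊$155,976 × 125%/9⌋ = $21,663. Book value $134,313.
Year 5: ⌊$134,313 × 125%/9⌋ = $18,654. Book value $115,659.
Year 6: ⌊$115,659 × 125%/9⌋ = $16,063. Book value $99,596.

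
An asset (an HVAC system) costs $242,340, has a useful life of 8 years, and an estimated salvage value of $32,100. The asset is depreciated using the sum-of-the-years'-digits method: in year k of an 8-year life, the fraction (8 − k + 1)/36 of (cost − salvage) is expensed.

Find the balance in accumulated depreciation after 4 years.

Depreciable base = $242,340 − $32,100 = $210,240.
Sum of the years' digits = 8+7+6+5+4+3+2+1 = 36.
Year 1: $210,240 × 8/36 = $46,720. Book value $195,620.
Year 2: $210,240 × 7/36 = $40,880. Book value $154,740.
Year 3: $210,240 × 6/36 = $35,040. Book value $119,700.
Year 4: $210,240 × 5/36 = $29,200. Book value $90,500.
Accumulated through year 4 = $242,340 − $90,500 = $151,840.

$151,840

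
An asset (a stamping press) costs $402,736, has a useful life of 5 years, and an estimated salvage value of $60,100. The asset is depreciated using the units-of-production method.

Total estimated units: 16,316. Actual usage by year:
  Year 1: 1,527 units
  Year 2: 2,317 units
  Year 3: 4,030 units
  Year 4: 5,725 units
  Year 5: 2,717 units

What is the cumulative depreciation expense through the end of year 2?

$80,724

Depreciable base = $402,736 − $60,100 = $342,636.
Rate = $342,636 / 16,316 units = $21 per unit.
Year 1: 1,527 × $21 = $32,067. Book value $370,669.
Year 2: 2,317 × $21 = $48,657. Book value $322,012.
Accumulated through year 2 = $402,736 − $322,012 = $80,724.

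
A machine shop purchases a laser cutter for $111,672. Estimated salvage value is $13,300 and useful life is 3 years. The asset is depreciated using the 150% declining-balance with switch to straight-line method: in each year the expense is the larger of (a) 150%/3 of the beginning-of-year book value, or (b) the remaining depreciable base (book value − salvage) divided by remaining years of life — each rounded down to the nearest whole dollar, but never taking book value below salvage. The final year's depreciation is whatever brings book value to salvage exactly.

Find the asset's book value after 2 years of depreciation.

Depreciable base = $111,672 − $13,300 = $98,372.
Year 1: DB = ⌊$111,672 × 150%/3⌋ = $55,836; SL = ⌊$98,372/3⌋ = $32,790 → take DB $55,836. Book value $55,836.
Year 2: DB = ⌊$55,836 × 150%/3⌋ = $27,918; SL = ⌊$42,536/2⌋ = $21,268 → take DB $27,918. Book value $27,918.

$27,918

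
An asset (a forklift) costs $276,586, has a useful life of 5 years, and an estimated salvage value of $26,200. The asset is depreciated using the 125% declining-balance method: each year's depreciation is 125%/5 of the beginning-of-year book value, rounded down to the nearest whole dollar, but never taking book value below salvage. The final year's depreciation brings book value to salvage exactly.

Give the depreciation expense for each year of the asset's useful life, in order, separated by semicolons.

$69,146; $51,860; $38,895; $29,171; $61,314

Depreciable base = $276,586 − $26,200 = $250,386.
Year 1: ⌊$276,586 × 125%/5⌋ = $69,146. Book value $207,440.
Year 2: ⌊$207,440 × 125%/5⌋ = $51,860. Book value $155,580.
Year 3: ⌊$155,580 × 125%/5⌋ = $38,895. Book value $116,685.
Year 4: ⌊$116,685 × 125%/5⌋ = $29,171. Book value $87,514.
Year 5 (final): $87,514 − $26,200 = $61,314. Book value $26,200.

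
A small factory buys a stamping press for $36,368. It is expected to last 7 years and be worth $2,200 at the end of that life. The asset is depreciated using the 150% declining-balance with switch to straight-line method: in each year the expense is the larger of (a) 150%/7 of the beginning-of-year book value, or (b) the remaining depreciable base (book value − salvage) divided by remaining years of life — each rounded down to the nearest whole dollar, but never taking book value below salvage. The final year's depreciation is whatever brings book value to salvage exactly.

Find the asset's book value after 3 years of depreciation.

Depreciable base = $36,368 − $2,200 = $34,168.
Year 1: DB = ⌊$36,368 × 150%/7⌋ = $7,793; SL = ⌊$34,168/7⌋ = $4,881 → take DB $7,793. Book value $28,575.
Year 2: DB = ⌊$28,575 × 150%/7⌋ = $6,123; SL = ⌊$26,375/6⌋ = $4,395 → take DB $6,123. Book value $22,452.
Year 3: DB = ⌊$22,452 × 150%/7⌋ = $4,811; SL = ⌊$20,252/5⌋ = $4,050 → take DB $4,811. Book value $17,641.

$17,641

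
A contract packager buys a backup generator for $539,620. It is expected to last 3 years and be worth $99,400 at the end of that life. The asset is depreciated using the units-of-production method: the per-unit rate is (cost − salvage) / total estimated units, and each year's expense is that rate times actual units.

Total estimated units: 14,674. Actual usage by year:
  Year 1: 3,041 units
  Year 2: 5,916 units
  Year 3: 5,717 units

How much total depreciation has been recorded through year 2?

Depreciable base = $539,620 − $99,400 = $440,220.
Rate = $440,220 / 14,674 units = $30 per unit.
Year 1: 3,041 × $30 = $91,230. Book value $448,390.
Year 2: 5,916 × $30 = $177,480. Book value $270,910.
Accumulated through year 2 = $539,620 − $270,910 = $268,710.

$268,710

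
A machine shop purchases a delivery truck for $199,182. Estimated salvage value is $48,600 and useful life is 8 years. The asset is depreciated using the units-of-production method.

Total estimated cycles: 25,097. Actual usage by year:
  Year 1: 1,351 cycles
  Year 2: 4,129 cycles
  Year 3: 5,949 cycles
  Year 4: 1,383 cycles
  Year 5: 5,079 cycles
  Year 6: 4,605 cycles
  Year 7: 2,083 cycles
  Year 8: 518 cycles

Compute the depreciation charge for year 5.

Depreciable base = $199,182 − $48,600 = $150,582.
Rate = $150,582 / 25,097 cycles = $6 per cycle.
Year 1: 1,351 × $6 = $8,106. Book value $191,076.
Year 2: 4,129 × $6 = $24,774. Book value $166,302.
Year 3: 5,949 × $6 = $35,694. Book value $130,608.
Year 4: 1,383 × $6 = $8,298. Book value $122,310.
Year 5: 5,079 × $6 = $30,474. Book value $91,836.

$30,474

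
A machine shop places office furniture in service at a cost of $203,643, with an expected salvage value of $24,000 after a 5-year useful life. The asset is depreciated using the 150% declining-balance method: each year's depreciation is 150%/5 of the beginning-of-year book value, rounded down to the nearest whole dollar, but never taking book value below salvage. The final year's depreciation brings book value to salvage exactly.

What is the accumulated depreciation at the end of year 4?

$154,747

Depreciable base = $203,643 − $24,000 = $179,643.
Year 1: ⌊$203,643 × 150%/5⌋ = $61,092. Book value $142,551.
Year 2: ⌊$142,551 × 150%/5⌋ = $42,765. Book value $99,786.
Year 3: ⌊$99,786 × 150%/5⌋ = $29,935. Book value $69,851.
Year 4: ⌊$69,851 × 150%/5⌋ = $20,955. Book value $48,896.
Accumulated through year 4 = $203,643 − $48,896 = $154,747.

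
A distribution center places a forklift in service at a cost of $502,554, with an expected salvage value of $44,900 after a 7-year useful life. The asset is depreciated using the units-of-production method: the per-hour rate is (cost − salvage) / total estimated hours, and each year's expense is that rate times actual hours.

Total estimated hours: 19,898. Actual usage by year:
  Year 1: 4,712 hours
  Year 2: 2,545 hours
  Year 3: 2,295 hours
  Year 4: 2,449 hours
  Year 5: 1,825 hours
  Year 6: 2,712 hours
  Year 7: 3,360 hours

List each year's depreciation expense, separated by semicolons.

Depreciable base = $502,554 − $44,900 = $457,654.
Rate = $457,654 / 19,898 hours = $23 per hour.
Year 1: 4,712 × $23 = $108,376. Book value $394,178.
Year 2: 2,545 × $23 = $58,535. Book value $335,643.
Year 3: 2,295 × $23 = $52,785. Book value $282,858.
Year 4: 2,449 × $23 = $56,327. Book value $226,531.
Year 5: 1,825 × $23 = $41,975. Book value $184,556.
Year 6: 2,712 × $23 = $62,376. Book value $122,180.
Year 7: 3,360 × $23 = $77,280. Book value $44,900.

$108,376; $58,535; $52,785; $56,327; $41,975; $62,376; $77,280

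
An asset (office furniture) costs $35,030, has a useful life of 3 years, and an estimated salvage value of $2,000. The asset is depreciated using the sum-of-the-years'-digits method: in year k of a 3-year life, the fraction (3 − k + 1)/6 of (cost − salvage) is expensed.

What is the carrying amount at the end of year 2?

$7,505

Depreciable base = $35,030 − $2,000 = $33,030.
Sum of the years' digits = 3+2+1 = 6.
Year 1: $33,030 × 3/6 = $16,515. Book value $18,515.
Year 2: $33,030 × 2/6 = $11,010. Book value $7,505.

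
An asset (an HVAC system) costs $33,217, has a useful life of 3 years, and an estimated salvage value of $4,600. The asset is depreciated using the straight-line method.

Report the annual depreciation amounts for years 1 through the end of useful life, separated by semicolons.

Depreciable base = $33,217 − $4,600 = $28,617.
Annual expense = $28,617 / 3 = $9,539.
End of year 1: book value $23,678.
End of year 2: book value $14,139.
End of year 3: book value $4,600.

$9,539; $9,539; $9,539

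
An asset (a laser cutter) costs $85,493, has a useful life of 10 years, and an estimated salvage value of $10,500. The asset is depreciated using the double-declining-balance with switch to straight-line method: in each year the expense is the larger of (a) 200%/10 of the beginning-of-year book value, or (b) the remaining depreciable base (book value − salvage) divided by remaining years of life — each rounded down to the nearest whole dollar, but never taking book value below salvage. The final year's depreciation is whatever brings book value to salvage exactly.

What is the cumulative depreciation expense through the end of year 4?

Depreciable base = $85,493 − $10,500 = $74,993.
Year 1: DB = ⌊$85,493 × 200%/10⌋ = $17,098; SL = ⌊$74,993/10⌋ = $7,499 → take DB $17,098. Book value $68,395.
Year 2: DB = ⌊$68,395 × 200%/10⌋ = $13,679; SL = ⌊$57,895/9⌋ = $6,432 → take DB $13,679. Book value $54,716.
Year 3: DB = ⌊$54,716 × 200%/10⌋ = $10,943; SL = ⌊$44,216/8⌋ = $5,527 → take DB $10,943. Book value $43,773.
Year 4: DB = ⌊$43,773 × 200%/10⌋ = $8,754; SL = ⌊$33,273/7⌋ = $4,753 → take DB $8,754. Book value $35,019.
Accumulated through year 4 = $85,493 − $35,019 = $50,474.

$50,474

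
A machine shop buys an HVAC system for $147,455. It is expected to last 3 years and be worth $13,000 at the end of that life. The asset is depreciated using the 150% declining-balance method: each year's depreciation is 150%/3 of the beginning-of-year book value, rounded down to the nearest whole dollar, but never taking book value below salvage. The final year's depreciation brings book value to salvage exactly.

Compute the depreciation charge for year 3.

$23,864

Depreciable base = $147,455 − $13,000 = $134,455.
Year 1: ⌊$147,455 × 150%/3⌋ = $73,727. Book value $73,728.
Year 2: ⌊$73,728 × 150%/3⌋ = $36,864. Book value $36,864.
Year 3 (final): $36,864 − $13,000 = $23,864. Book value $13,000.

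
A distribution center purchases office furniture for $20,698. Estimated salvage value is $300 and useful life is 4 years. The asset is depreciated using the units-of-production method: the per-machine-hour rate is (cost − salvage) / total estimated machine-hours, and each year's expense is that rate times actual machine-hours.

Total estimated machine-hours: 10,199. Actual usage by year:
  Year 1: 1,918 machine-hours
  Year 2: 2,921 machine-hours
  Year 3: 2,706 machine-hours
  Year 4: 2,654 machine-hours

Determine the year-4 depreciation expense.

$5,308

Depreciable base = $20,698 − $300 = $20,398.
Rate = $20,398 / 10,199 machine-hours = $2 per machine-hour.
Year 1: 1,918 × $2 = $3,836. Book value $16,862.
Year 2: 2,921 × $2 = $5,842. Book value $11,020.
Year 3: 2,706 × $2 = $5,412. Book value $5,608.
Year 4: 2,654 × $2 = $5,308. Book value $300.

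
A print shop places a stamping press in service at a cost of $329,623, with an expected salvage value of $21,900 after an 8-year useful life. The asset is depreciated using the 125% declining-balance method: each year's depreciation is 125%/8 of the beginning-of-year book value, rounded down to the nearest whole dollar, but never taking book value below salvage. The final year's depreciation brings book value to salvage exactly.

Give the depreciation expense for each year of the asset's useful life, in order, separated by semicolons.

$51,503; $43,456; $36,666; $30,937; $26,103; $22,024; $18,583; $78,451

Depreciable base = $329,623 − $21,900 = $307,723.
Year 1: ⌊$329,623 × 125%/8⌋ = $51,503. Book value $278,120.
Year 2: ⌊$278,120 × 125%/8⌋ = $43,456. Book value $234,664.
Year 3: ⌊$234,664 × 125%/8⌋ = $36,666. Book value $197,998.
Year 4: ⌊$197,998 × 125%/8⌋ = $30,937. Book value $167,061.
Year 5: ⌊$167,061 × 125%/8⌋ = $26,103. Book value $140,958.
Year 6: ⌊$140,958 × 125%/8⌋ = $22,024. Book value $118,934.
Year 7: ⌊$118,934 × 125%/8⌋ = $18,583. Book value $100,351.
Year 8 (final): $100,351 − $21,900 = $78,451. Book value $21,900.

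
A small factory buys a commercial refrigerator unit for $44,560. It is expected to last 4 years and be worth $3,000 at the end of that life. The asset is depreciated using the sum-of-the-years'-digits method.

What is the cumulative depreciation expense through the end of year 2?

Depreciable base = $44,560 − $3,000 = $41,560.
Sum of the years' digits = 4+3+2+1 = 10.
Year 1: $41,560 × 4/10 = $16,624. Book value $27,936.
Year 2: $41,560 × 3/10 = $12,468. Book value $15,468.
Accumulated through year 2 = $44,560 − $15,468 = $29,092.

$29,092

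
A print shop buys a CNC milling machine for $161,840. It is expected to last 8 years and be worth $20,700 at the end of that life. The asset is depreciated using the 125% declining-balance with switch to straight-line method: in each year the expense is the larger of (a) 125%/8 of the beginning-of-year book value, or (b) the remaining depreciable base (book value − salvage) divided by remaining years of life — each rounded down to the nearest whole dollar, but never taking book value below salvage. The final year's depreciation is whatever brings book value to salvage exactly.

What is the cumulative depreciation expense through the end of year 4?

Depreciable base = $161,840 − $20,700 = $141,140.
Year 1: DB = ⌊$161,840 × 125%/8⌋ = $25,287; SL = ⌊$141,140/8⌋ = $17,642 → take DB $25,287. Book value $136,553.
Year 2: DB = ⌊$136,553 × 125%/8⌋ = $21,336; SL = ⌊$115,853/7⌋ = $16,550 → take DB $21,336. Book value $115,217.
Year 3: DB = ⌊$115,217 × 125%/8⌋ = $18,002; SL = ⌊$94,517/6⌋ = $15,752 → take DB $18,002. Book value $97,215.
Year 4: DB = ⌊$97,215 × 125%/8⌋ = $15,189; SL = ⌊$76,515/5⌋ = $15,303 → take SL $15,303. Book value $81,912.
Accumulated through year 4 = $161,840 − $81,912 = $79,928.

$79,928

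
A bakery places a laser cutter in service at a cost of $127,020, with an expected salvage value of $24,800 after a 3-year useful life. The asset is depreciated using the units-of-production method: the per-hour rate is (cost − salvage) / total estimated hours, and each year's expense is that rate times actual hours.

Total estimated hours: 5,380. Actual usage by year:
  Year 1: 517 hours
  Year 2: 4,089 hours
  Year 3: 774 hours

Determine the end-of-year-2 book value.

Depreciable base = $127,020 − $24,800 = $102,220.
Rate = $102,220 / 5,380 hours = $19 per hour.
Year 1: 517 × $19 = $9,823. Book value $117,197.
Year 2: 4,089 × $19 = $77,691. Book value $39,506.

$39,506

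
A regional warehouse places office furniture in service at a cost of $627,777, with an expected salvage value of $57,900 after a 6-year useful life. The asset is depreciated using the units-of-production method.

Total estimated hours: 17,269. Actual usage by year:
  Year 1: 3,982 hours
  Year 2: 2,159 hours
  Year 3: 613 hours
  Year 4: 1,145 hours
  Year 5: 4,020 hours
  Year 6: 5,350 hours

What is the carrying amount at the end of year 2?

$425,124

Depreciable base = $627,777 − $57,900 = $569,877.
Rate = $569,877 / 17,269 hours = $33 per hour.
Year 1: 3,982 × $33 = $131,406. Book value $496,371.
Year 2: 2,159 × $33 = $71,247. Book value $425,124.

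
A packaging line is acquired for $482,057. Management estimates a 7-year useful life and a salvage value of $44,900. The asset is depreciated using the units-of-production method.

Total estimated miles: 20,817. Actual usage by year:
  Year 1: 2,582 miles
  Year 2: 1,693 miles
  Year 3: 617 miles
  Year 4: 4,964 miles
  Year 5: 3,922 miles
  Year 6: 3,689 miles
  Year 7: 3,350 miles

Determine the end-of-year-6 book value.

$115,250

Depreciable base = $482,057 − $44,900 = $437,157.
Rate = $437,157 / 20,817 miles = $21 per mile.
Year 1: 2,582 × $21 = $54,222. Book value $427,835.
Year 2: 1,693 × $21 = $35,553. Book value $392,282.
Year 3: 617 × $21 = $12,957. Book value $379,325.
Year 4: 4,964 × $21 = $104,244. Book value $275,081.
Year 5: 3,922 × $21 = $82,362. Book value $192,719.
Year 6: 3,689 × $21 = $77,469. Book value $115,250.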